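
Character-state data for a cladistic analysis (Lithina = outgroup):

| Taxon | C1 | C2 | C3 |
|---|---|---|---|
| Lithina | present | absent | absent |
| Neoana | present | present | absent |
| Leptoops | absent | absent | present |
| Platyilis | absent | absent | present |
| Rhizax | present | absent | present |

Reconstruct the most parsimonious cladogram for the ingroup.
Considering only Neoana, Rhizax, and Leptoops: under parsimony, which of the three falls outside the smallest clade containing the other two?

Neoana

Character polarity is set by the outgroup: the derived state is whichever differs from the outgroup's state, so for C1 the derived state is 'absent', and for the remaining characters it is 'present'.
C1: derived state 'absent' in Leptoops and Platyilis only — synapomorphy for {Leptoops, Platyilis}.
C2: derived state 'present' in Neoana only — an autapomorphy, so it tells us nothing about relationships among taxa.
Only Leptoops, Platyilis, and Rhizax show the derived state 'present' for C3, supporting them as a clade.
Most parsimonious ingroup topology: (Neoana,((Leptoops,Platyilis),Rhizax)).
Rhizax and Leptoops share a more recent common ancestor with each other than either does with Neoana, so Neoana is the least closely related of the three.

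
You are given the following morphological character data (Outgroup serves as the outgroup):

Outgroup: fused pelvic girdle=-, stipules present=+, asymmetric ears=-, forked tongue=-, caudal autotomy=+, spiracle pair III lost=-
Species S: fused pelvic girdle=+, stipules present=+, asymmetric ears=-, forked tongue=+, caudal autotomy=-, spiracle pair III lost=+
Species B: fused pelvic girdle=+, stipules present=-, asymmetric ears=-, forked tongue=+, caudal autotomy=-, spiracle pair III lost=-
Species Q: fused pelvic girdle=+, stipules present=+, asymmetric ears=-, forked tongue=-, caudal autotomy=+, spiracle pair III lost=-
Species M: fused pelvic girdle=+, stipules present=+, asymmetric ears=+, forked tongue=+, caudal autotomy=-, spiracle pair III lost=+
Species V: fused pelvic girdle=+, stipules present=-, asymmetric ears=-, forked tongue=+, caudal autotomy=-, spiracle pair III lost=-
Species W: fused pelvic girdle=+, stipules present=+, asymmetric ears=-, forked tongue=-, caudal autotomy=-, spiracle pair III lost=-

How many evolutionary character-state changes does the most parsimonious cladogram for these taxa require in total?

Character polarity is set by the outgroup: the derived state is whichever differs from the outgroup's state, so for stipules present, caudal autotomy the derived state is '-', and for the remaining characters it is '+'.
All ingroup taxa share the derived state '+' for fused pelvic girdle; it defines the ingroup but does not resolve relationships within it.
Only Species B and Species V show the derived state '-' for stipules present, supporting them as a clade.
asymmetric ears (derived state '+') is unique to Species M (autapomorphy; uninformative for grouping).
forked tongue: derived state '+' in Species B, Species M, Species S, and Species V only — synapomorphy for {Species B, Species M, Species S, Species V}.
Only Species B, Species M, Species S, Species V, and Species W show the derived state '-' for caudal autotomy, supporting them as a clade.
spiracle pair III lost (derived state '+') is shared by Species M and Species S — a synapomorphy uniting that clade.
Most parsimonious ingroup topology: ((((Species S,Species M),(Species B,Species V)),Species W),Species Q).
Changes per character on this tree: fused pelvic girdle: 1; stipules present: 1; asymmetric ears: 1; forked tongue: 1; caudal autotomy: 1; spiracle pair III lost: 1.
Total = 6.

6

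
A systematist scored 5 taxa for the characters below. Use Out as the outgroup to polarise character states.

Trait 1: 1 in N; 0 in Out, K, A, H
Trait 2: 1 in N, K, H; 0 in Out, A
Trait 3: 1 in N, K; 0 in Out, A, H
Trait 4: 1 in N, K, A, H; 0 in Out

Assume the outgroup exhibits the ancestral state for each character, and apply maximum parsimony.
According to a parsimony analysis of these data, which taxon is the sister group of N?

K

The outgroup has state '0' for every character, so '1' is the derived state throughout.
Trait 1 (derived state '1') is unique to N (autapomorphy; uninformative for grouping).
Trait 2: derived state '1' in H, K, and N only — synapomorphy for {H, K, N}.
Trait 3: derived state '1' in K and N only — synapomorphy for {K, N}.
All ingroup taxa share the derived state '1' for Trait 4; it defines the ingroup but does not resolve relationships within it.
Most parsimonious ingroup topology: (((N,K),H),A).
N and K form a cherry on this tree, so they are sister taxa.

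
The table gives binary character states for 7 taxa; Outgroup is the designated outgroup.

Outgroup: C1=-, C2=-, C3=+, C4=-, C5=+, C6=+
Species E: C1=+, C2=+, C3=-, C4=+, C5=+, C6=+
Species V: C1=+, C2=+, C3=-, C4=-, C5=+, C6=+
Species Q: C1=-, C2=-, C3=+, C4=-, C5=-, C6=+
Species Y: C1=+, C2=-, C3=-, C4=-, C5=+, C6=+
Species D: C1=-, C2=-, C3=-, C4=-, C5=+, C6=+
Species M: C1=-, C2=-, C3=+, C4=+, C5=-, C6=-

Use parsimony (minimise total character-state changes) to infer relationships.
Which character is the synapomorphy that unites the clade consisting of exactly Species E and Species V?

Character polarity is set by the outgroup: the derived state is whichever differs from the outgroup's state, so for C3, C5, C6 the derived state is '-', and for the remaining characters it is '+'.
Only Species E, Species V, and Species Y show the derived state '+' for C1, supporting them as a clade.
C2: derived state '+' in Species E and Species V only — synapomorphy for {Species E, Species V}.
Only Species D, Species E, Species V, and Species Y show the derived state '-' for C3, supporting them as a clade.
C4 groups Species E and Species M, which is incompatible with the clades supported by the remaining characters; treating it as convergent (homoplasy) costs fewer steps than any alternative tree.
Only Species M and Species Q show the derived state '-' for C5, supporting them as a clade.
C6: derived state '-' in Species M only — an autapomorphy, so it tells us nothing about relationships among taxa.
Most parsimonious ingroup topology: ((((Species E,Species V),Species Y),Species D),(Species Q,Species M)).
The clade {Species E, Species V} is supported by C2: its derived state '+' occurs in exactly those taxa and in no other taxon (including the outgroup).

C2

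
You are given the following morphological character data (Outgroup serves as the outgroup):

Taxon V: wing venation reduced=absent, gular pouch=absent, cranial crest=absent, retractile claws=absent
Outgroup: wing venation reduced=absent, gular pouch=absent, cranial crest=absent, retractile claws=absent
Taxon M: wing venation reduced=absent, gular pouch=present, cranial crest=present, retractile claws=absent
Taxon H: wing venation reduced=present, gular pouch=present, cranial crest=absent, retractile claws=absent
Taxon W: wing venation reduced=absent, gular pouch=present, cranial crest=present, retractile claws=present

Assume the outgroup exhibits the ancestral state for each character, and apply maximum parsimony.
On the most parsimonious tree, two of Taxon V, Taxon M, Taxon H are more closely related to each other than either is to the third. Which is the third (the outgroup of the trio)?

Taxon V

The outgroup has state 'absent' for every character, so 'present' is the derived state throughout.
wing venation reduced: derived state 'present' in Taxon H only — an autapomorphy, so it tells us nothing about relationships among taxa.
gular pouch (derived state 'present') is shared by Taxon H, Taxon M, and Taxon W — a synapomorphy uniting that clade.
cranial crest: derived state 'present' in Taxon M and Taxon W only — synapomorphy for {Taxon M, Taxon W}.
retractile claws (derived state 'present') is unique to Taxon W (autapomorphy; uninformative for grouping).
Most parsimonious ingroup topology: (((Taxon W,Taxon M),Taxon H),Taxon V).
Taxon M and Taxon H share a more recent common ancestor with each other than either does with Taxon V, so Taxon V is the least closely related of the three.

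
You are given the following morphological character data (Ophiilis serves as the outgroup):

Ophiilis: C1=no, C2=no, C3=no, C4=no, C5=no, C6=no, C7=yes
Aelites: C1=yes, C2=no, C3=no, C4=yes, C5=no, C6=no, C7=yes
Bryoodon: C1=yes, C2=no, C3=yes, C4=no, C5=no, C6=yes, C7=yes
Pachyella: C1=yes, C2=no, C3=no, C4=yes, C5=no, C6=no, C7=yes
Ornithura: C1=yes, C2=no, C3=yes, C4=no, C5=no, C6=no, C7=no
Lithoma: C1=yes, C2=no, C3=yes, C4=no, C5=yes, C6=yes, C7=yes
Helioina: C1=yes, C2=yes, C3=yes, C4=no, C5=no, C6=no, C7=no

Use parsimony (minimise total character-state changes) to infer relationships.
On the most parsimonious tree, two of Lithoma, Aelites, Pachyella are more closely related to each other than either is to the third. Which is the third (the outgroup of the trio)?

Character polarity is set by the outgroup: the derived state is whichever differs from the outgroup's state, so for C7 the derived state is 'no', and for the remaining characters it is 'yes'.
All ingroup taxa share the derived state 'yes' for C1; it defines the ingroup but does not resolve relationships within it.
C2: derived state 'yes' in Helioina only — an autapomorphy, so it tells us nothing about relationships among taxa.
C3 (derived state 'yes') is shared by Bryoodon, Helioina, Lithoma, and Ornithura — a synapomorphy uniting that clade.
Only Aelites and Pachyella show the derived state 'yes' for C4, supporting them as a clade.
C5: derived state 'yes' in Lithoma only — an autapomorphy, so it tells us nothing about relationships among taxa.
C6: derived state 'yes' in Bryoodon and Lithoma only — synapomorphy for {Bryoodon, Lithoma}.
C7: derived state 'no' in Helioina and Ornithura only — synapomorphy for {Helioina, Ornithura}.
Most parsimonious ingroup topology: ((Aelites,Pachyella),((Bryoodon,Lithoma),(Ornithura,Helioina))).
Pachyella and Aelites share a more recent common ancestor with each other than either does with Lithoma, so Lithoma is the least closely related of the three.

Lithoma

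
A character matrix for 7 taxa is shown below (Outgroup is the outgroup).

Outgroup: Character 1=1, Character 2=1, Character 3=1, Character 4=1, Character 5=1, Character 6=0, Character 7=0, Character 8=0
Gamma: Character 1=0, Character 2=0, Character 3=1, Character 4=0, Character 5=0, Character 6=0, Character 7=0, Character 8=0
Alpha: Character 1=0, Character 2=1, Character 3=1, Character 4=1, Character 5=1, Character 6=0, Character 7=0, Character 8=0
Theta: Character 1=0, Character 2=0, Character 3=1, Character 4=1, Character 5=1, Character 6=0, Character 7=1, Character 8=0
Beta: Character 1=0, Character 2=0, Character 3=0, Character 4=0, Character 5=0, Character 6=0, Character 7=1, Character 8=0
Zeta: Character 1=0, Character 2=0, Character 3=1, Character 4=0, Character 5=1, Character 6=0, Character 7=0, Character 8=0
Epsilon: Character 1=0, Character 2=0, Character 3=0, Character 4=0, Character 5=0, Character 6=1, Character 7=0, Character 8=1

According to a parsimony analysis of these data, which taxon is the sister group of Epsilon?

Character polarity is set by the outgroup: the derived state is whichever differs from the outgroup's state, so for Character 1, Character 2, Character 3, Character 4, Character 5 the derived state is '0', and for the remaining characters it is '1'.
All ingroup taxa share the derived state '0' for Character 1; it defines the ingroup but does not resolve relationships within it.
Character 2: derived state '0' in Beta, Epsilon, Gamma, Theta, and Zeta only — synapomorphy for {Beta, Epsilon, Gamma, Theta, Zeta}.
Only Beta and Epsilon show the derived state '0' for Character 3, supporting them as a clade.
Character 4 (derived state '0') is shared by Beta, Epsilon, Gamma, and Zeta — a synapomorphy uniting that clade.
Character 5: derived state '0' in Beta, Epsilon, and Gamma only — synapomorphy for {Beta, Epsilon, Gamma}.
Character 6: derived state '1' in Epsilon only — an autapomorphy, so it tells us nothing about relationships among taxa.
Character 7 (state '1') occurs in Beta and Theta but conflicts with the nesting implied by the other characters — most parsimoniously interpreted as homoplasy.
Character 8 (derived state '1') is unique to Epsilon (autapomorphy; uninformative for grouping).
Most parsimonious ingroup topology: ((((Gamma,(Beta,Epsilon)),Zeta),Theta),Alpha).
Epsilon and Beta form a cherry on this tree, so they are sister taxa.

Beta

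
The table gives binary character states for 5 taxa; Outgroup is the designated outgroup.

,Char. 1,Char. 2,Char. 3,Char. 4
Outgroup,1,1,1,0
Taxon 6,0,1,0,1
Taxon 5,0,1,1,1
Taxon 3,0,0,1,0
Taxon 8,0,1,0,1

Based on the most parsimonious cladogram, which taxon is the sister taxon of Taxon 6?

Taxon 8

Character polarity is set by the outgroup: the derived state is whichever differs from the outgroup's state, so for Char. 1, Char. 2, Char. 3 the derived state is '0', and for the remaining characters it is '1'.
All ingroup taxa share the derived state '0' for Char. 1; it defines the ingroup but does not resolve relationships within it.
Char. 2: derived state '0' in Taxon 3 only — an autapomorphy, so it tells us nothing about relationships among taxa.
Char. 3: derived state '0' in Taxon 6 and Taxon 8 only — synapomorphy for {Taxon 6, Taxon 8}.
Only Taxon 5, Taxon 6, and Taxon 8 show the derived state '1' for Char. 4, supporting them as a clade.
Most parsimonious ingroup topology: (((Taxon 6,Taxon 8),Taxon 5),Taxon 3).
Taxon 6 and Taxon 8 form a cherry on this tree, so they are sister taxa.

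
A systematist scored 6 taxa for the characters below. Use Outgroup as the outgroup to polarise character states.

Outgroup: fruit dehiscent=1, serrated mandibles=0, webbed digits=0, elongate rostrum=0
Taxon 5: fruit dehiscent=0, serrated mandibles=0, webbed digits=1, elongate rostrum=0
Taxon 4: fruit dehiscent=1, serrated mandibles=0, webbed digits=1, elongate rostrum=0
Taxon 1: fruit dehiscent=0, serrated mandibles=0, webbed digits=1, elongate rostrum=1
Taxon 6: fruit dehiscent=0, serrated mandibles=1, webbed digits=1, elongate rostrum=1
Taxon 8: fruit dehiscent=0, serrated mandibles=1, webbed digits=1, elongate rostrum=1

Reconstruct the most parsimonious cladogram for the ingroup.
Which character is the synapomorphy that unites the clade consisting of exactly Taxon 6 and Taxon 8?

serrated mandibles

Character polarity is set by the outgroup: the derived state is whichever differs from the outgroup's state, so for fruit dehiscent the derived state is '0', and for the remaining characters it is '1'.
fruit dehiscent: derived state '0' in Taxon 1, Taxon 5, Taxon 6, and Taxon 8 only — synapomorphy for {Taxon 1, Taxon 5, Taxon 6, Taxon 8}.
serrated mandibles: derived state '1' in Taxon 6 and Taxon 8 only — synapomorphy for {Taxon 6, Taxon 8}.
All ingroup taxa share the derived state '1' for webbed digits; it defines the ingroup but does not resolve relationships within it.
elongate rostrum (derived state '1') is shared by Taxon 1, Taxon 6, and Taxon 8 — a synapomorphy uniting that clade.
Most parsimonious ingroup topology: ((Taxon 5,(Taxon 1,(Taxon 6,Taxon 8))),Taxon 4).
The clade {Taxon 6, Taxon 8} is supported by serrated mandibles: its derived state '1' occurs in exactly those taxa and in no other taxon (including the outgroup).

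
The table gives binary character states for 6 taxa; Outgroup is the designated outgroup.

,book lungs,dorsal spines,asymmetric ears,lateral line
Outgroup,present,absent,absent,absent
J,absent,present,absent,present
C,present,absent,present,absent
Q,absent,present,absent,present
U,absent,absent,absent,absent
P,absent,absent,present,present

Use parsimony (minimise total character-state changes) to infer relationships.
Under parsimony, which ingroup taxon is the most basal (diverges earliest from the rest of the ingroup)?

Character polarity is set by the outgroup: the derived state is whichever differs from the outgroup's state, so for book lungs the derived state is 'absent', and for the remaining characters it is 'present'.
book lungs: derived state 'absent' in J, P, Q, and U only — synapomorphy for {J, P, Q, U}.
dorsal spines (derived state 'present') is shared by J and Q — a synapomorphy uniting that clade.
asymmetric ears groups C and P, which is incompatible with the clades supported by the remaining characters; treating it as convergent (homoplasy) costs fewer steps than any alternative tree.
lateral line (derived state 'present') is shared by J, P, and Q — a synapomorphy uniting that clade.
Most parsimonious ingroup topology: ((((J,Q),P),U),C).
C is sister to the clade containing all other ingroup taxa, so it is the earliest-diverging (most basal) ingroup lineage.

C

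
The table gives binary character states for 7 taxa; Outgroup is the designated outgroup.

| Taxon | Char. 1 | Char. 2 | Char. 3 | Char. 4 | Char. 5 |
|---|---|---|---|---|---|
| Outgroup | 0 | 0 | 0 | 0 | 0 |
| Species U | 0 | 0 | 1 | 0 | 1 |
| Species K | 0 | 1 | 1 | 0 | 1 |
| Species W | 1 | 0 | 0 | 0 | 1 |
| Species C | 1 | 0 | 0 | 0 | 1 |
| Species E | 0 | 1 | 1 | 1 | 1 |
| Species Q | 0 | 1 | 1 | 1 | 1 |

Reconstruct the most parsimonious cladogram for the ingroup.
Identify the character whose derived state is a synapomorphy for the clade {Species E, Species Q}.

Char. 4

The outgroup has state '0' for every character, so '1' is the derived state throughout.
Char. 1: derived state '1' in Species C and Species W only — synapomorphy for {Species C, Species W}.
Only Species E, Species K, and Species Q show the derived state '1' for Char. 2, supporting them as a clade.
Only Species E, Species K, Species Q, and Species U show the derived state '1' for Char. 3, supporting them as a clade.
Char. 4 (derived state '1') is shared by Species E and Species Q — a synapomorphy uniting that clade.
Char. 5 (derived state '1') is shared by all ingroup taxa — unites the whole ingroup.
Most parsimonious ingroup topology: ((Species U,(Species K,(Species E,Species Q))),(Species W,Species C)).
The clade {Species E, Species Q} is supported by Char. 4: its derived state '1' occurs in exactly those taxa and in no other taxon (including the outgroup).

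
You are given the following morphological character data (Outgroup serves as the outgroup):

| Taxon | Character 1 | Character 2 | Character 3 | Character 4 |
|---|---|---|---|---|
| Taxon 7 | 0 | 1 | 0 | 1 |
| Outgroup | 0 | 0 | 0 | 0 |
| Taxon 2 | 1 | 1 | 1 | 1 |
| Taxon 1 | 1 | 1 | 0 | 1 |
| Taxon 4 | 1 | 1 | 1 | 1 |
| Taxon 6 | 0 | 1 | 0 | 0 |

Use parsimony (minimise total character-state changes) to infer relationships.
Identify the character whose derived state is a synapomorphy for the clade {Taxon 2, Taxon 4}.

The outgroup has state '0' for every character, so '1' is the derived state throughout.
Only Taxon 1, Taxon 2, and Taxon 4 show the derived state '1' for Character 1, supporting them as a clade.
Character 2 (derived state '1') is shared by all ingroup taxa — unites the whole ingroup.
Character 3 (derived state '1') is shared by Taxon 2 and Taxon 4 — a synapomorphy uniting that clade.
Only Taxon 1, Taxon 2, Taxon 4, and Taxon 7 show the derived state '1' for Character 4, supporting them as a clade.
Most parsimonious ingroup topology: ((((Taxon 2,Taxon 4),Taxon 1),Taxon 7),Taxon 6).
The clade {Taxon 2, Taxon 4} is supported by Character 3: its derived state '1' occurs in exactly those taxa and in no other taxon (including the outgroup).

Character 3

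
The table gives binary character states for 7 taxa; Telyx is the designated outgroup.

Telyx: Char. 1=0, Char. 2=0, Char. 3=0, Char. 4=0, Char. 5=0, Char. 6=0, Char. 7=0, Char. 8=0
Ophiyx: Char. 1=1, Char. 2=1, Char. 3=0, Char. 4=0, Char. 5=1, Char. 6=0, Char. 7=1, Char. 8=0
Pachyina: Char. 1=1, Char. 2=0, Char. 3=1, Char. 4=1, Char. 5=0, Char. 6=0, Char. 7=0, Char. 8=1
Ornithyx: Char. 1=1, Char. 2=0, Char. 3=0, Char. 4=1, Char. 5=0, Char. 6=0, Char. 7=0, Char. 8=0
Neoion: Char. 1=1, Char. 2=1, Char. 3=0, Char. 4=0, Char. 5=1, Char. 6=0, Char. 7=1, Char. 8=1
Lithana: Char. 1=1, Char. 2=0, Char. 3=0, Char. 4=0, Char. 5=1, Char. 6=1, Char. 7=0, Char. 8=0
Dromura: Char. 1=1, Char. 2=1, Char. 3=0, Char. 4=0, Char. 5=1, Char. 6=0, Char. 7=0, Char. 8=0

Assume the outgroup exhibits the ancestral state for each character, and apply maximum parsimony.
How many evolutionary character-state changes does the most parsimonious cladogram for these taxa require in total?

9

The outgroup has state '0' for every character, so '1' is the derived state throughout.
All ingroup taxa share the derived state '1' for Char. 1; it defines the ingroup but does not resolve relationships within it.
Only Dromura, Neoion, and Ophiyx show the derived state '1' for Char. 2, supporting them as a clade.
Char. 3 (derived state '1') is unique to Pachyina (autapomorphy; uninformative for grouping).
Only Ornithyx and Pachyina show the derived state '1' for Char. 4, supporting them as a clade.
Char. 5 (derived state '1') is shared by Dromura, Lithana, Neoion, and Ophiyx — a synapomorphy uniting that clade.
Char. 6: derived state '1' in Lithana only — an autapomorphy, so it tells us nothing about relationships among taxa.
Char. 7: derived state '1' in Neoion and Ophiyx only — synapomorphy for {Neoion, Ophiyx}.
Char. 8 groups Neoion and Pachyina, which is incompatible with the clades supported by the remaining characters; treating it as convergent (homoplasy) costs fewer steps than any alternative tree.
Most parsimonious ingroup topology: ((((Ophiyx,Neoion),Dromura),Lithana),(Pachyina,Ornithyx)).
Changes per character on this tree: Char. 1: 1; Char. 2: 1; Char. 3: 1; Char. 4: 1; Char. 5: 1; Char. 6: 1; Char. 7: 1; Char. 8: 2.
Total = 9.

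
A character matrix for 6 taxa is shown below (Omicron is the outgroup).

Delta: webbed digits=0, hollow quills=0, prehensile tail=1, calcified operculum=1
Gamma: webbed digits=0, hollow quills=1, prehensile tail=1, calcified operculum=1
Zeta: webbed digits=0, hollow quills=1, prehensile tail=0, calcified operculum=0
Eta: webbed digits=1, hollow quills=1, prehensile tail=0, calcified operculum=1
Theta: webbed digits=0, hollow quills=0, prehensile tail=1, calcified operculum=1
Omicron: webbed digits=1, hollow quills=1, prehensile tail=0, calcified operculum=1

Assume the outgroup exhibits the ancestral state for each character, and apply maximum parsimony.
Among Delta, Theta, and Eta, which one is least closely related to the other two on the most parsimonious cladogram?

Character polarity is set by the outgroup: the derived state is whichever differs from the outgroup's state, so for webbed digits, hollow quills, calcified operculum the derived state is '0', and for the remaining characters it is '1'.
webbed digits (derived state '0') is shared by Delta, Gamma, Theta, and Zeta — a synapomorphy uniting that clade.
hollow quills: derived state '0' in Delta and Theta only — synapomorphy for {Delta, Theta}.
prehensile tail (derived state '1') is shared by Delta, Gamma, and Theta — a synapomorphy uniting that clade.
calcified operculum (derived state '0') is unique to Zeta (autapomorphy; uninformative for grouping).
Most parsimonious ingroup topology: (((Gamma,(Delta,Theta)),Zeta),Eta).
Delta and Theta share a more recent common ancestor with each other than either does with Eta, so Eta is the least closely related of the three.

Eta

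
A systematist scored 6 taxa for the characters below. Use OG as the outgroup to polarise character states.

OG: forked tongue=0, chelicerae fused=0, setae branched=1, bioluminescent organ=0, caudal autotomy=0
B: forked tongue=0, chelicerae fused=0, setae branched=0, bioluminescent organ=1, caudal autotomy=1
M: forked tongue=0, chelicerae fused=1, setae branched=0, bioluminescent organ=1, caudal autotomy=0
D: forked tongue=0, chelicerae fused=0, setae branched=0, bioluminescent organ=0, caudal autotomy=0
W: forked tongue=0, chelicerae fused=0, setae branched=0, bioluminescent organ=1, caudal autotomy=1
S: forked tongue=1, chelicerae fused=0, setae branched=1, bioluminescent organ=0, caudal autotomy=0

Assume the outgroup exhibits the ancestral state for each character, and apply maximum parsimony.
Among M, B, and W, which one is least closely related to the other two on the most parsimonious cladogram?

Character polarity is set by the outgroup: the derived state is whichever differs from the outgroup's state, so for setae branched the derived state is '0', and for the remaining characters it is '1'.
forked tongue (derived state '1') is unique to S (autapomorphy; uninformative for grouping).
chelicerae fused (derived state '1') is unique to M (autapomorphy; uninformative for grouping).
Only B, D, M, and W show the derived state '0' for setae branched, supporting them as a clade.
bioluminescent organ (derived state '1') is shared by B, M, and W — a synapomorphy uniting that clade.
caudal autotomy (derived state '1') is shared by B and W — a synapomorphy uniting that clade.
Most parsimonious ingroup topology: ((((B,W),M),D),S).
B and W share a more recent common ancestor with each other than either does with M, so M is the least closely related of the three.

M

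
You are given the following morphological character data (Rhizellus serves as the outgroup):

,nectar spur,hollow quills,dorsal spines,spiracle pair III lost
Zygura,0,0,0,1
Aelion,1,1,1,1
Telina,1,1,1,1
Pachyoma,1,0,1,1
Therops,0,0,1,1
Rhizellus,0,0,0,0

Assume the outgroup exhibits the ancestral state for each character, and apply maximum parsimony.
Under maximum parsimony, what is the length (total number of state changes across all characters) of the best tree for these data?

The outgroup has state '0' for every character, so '1' is the derived state throughout.
Only Aelion, Pachyoma, and Telina show the derived state '1' for nectar spur, supporting them as a clade.
Only Aelion and Telina show the derived state '1' for hollow quills, supporting them as a clade.
dorsal spines: derived state '1' in Aelion, Pachyoma, Telina, and Therops only — synapomorphy for {Aelion, Pachyoma, Telina, Therops}.
spiracle pair III lost (derived state '1') is shared by all ingroup taxa — unites the whole ingroup.
Most parsimonious ingroup topology: ((((Telina,Aelion),Pachyoma),Therops),Zygura).
Changes per character on this tree: nectar spur: 1; hollow quills: 1; dorsal spines: 1; spiracle pair III lost: 1.
Total = 4.

4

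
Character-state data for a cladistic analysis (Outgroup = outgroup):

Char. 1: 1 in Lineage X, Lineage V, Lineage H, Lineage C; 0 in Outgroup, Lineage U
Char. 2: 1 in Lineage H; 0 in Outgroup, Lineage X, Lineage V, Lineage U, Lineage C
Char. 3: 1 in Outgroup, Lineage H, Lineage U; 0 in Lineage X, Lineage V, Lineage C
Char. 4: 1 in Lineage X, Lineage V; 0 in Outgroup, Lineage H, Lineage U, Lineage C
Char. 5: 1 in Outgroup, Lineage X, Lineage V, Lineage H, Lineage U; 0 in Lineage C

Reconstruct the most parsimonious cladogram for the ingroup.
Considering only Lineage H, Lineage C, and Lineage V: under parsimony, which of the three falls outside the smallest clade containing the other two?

Lineage H

Character polarity is set by the outgroup: the derived state is whichever differs from the outgroup's state, so for Char. 3, Char. 5 the derived state is '0', and for the remaining characters it is '1'.
Char. 1 (derived state '1') is shared by Lineage C, Lineage H, Lineage V, and Lineage X — a synapomorphy uniting that clade.
Char. 2 (derived state '1') is unique to Lineage H (autapomorphy; uninformative for grouping).
Char. 3: derived state '0' in Lineage C, Lineage V, and Lineage X only — synapomorphy for {Lineage C, Lineage V, Lineage X}.
Only Lineage V and Lineage X show the derived state '1' for Char. 4, supporting them as a clade.
Char. 5: derived state '0' in Lineage C only — an autapomorphy, so it tells us nothing about relationships among taxa.
Most parsimonious ingroup topology: ((((Lineage V,Lineage X),Lineage C),Lineage H),Lineage U).
Lineage C and Lineage V share a more recent common ancestor with each other than either does with Lineage H, so Lineage H is the least closely related of the three.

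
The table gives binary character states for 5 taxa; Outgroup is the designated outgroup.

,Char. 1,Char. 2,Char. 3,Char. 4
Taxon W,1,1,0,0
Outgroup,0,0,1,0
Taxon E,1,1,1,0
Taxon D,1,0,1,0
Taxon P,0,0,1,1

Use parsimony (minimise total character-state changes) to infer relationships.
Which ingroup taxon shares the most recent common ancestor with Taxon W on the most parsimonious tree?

Taxon E

Character polarity is set by the outgroup: the derived state is whichever differs from the outgroup's state, so for Char. 3 the derived state is '0', and for the remaining characters it is '1'.
Only Taxon D, Taxon E, and Taxon W show the derived state '1' for Char. 1, supporting them as a clade.
Only Taxon E and Taxon W show the derived state '1' for Char. 2, supporting them as a clade.
Char. 3: derived state '0' in Taxon W only — an autapomorphy, so it tells us nothing about relationships among taxa.
Char. 4: derived state '1' in Taxon P only — an autapomorphy, so it tells us nothing about relationships among taxa.
Most parsimonious ingroup topology: (Taxon P,((Taxon W,Taxon E),Taxon D)).
Taxon W and Taxon E form a cherry on this tree, so they are sister taxa.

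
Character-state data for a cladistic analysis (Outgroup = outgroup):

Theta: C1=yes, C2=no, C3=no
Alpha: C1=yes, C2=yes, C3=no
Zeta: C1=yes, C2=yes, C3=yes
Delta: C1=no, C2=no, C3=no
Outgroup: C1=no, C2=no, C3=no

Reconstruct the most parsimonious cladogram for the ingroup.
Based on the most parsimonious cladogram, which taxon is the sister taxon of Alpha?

Zeta

The outgroup has state 'no' for every character, so 'yes' is the derived state throughout.
Only Alpha, Theta, and Zeta show the derived state 'yes' for C1, supporting them as a clade.
C2 (derived state 'yes') is shared by Alpha and Zeta — a synapomorphy uniting that clade.
C3: derived state 'yes' in Zeta only — an autapomorphy, so it tells us nothing about relationships among taxa.
Most parsimonious ingroup topology: (Delta,((Alpha,Zeta),Theta)).
Alpha and Zeta form a cherry on this tree, so they are sister taxa.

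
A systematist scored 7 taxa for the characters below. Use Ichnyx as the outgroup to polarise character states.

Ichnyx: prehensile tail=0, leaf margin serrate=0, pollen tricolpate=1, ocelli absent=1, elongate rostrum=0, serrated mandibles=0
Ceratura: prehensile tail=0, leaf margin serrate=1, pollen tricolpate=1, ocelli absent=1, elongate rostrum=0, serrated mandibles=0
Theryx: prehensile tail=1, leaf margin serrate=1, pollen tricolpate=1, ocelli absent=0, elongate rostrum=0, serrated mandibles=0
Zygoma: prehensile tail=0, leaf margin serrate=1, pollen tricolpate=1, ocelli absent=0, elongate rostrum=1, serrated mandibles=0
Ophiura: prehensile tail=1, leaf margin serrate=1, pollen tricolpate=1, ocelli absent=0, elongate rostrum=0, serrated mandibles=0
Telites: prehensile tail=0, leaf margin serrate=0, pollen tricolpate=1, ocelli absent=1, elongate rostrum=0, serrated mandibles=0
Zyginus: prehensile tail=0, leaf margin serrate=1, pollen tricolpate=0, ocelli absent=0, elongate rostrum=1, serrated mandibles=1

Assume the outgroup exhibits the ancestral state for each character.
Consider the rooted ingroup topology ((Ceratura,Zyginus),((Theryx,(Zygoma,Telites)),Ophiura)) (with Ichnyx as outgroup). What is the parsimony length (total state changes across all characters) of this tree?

Map each character onto ((Ceratura,Zyginus),((Theryx,(Zygoma,Telites)),Ophiura)) (rooted by Ichnyx) and count the minimum state changes it requires (Fitch parsimony):
prehensile tail: 2; leaf margin serrate: 2; pollen tricolpate: 1; ocelli absent: 3; elongate rostrum: 2; serrated mandibles: 1.
Total tree length = 11.

11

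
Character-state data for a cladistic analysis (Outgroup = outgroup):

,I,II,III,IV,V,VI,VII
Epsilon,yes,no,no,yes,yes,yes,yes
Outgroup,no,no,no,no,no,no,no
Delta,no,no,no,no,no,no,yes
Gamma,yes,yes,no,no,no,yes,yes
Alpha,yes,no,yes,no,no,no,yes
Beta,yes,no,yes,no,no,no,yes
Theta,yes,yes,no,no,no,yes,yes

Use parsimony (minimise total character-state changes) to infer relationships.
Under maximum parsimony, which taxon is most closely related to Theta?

The outgroup has state 'no' for every character, so 'yes' is the derived state throughout.
I (derived state 'yes') is shared by Alpha, Beta, Epsilon, Gamma, and Theta — a synapomorphy uniting that clade.
II (derived state 'yes') is shared by Gamma and Theta — a synapomorphy uniting that clade.
III: derived state 'yes' in Alpha and Beta only — synapomorphy for {Alpha, Beta}.
IV: derived state 'yes' in Epsilon only — an autapomorphy, so it tells us nothing about relationships among taxa.
V: derived state 'yes' in Epsilon only — an autapomorphy, so it tells us nothing about relationships among taxa.
Only Epsilon, Gamma, and Theta show the derived state 'yes' for VI, supporting them as a clade.
VII (derived state 'yes') is shared by all ingroup taxa — unites the whole ingroup.
Most parsimonious ingroup topology: ((((Theta,Gamma),Epsilon),(Alpha,Beta)),Delta).
Theta and Gamma form a cherry on this tree, so they are sister taxa.

Gamma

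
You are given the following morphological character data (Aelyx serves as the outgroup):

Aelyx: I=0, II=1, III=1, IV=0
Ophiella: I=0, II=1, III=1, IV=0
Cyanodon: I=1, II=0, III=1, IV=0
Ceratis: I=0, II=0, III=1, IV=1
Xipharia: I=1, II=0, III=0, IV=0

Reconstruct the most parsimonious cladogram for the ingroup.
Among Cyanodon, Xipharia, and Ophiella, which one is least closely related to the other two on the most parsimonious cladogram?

Character polarity is set by the outgroup: the derived state is whichever differs from the outgroup's state, so for II, III the derived state is '0', and for the remaining characters it is '1'.
I: derived state '1' in Cyanodon and Xipharia only — synapomorphy for {Cyanodon, Xipharia}.
Only Ceratis, Cyanodon, and Xipharia show the derived state '0' for II, supporting them as a clade.
III: derived state '0' in Xipharia only — an autapomorphy, so it tells us nothing about relationships among taxa.
IV (derived state '1') is unique to Ceratis (autapomorphy; uninformative for grouping).
Most parsimonious ingroup topology: (Ophiella,((Cyanodon,Xipharia),Ceratis)).
Cyanodon and Xipharia share a more recent common ancestor with each other than either does with Ophiella, so Ophiella is the least closely related of the three.

Ophiella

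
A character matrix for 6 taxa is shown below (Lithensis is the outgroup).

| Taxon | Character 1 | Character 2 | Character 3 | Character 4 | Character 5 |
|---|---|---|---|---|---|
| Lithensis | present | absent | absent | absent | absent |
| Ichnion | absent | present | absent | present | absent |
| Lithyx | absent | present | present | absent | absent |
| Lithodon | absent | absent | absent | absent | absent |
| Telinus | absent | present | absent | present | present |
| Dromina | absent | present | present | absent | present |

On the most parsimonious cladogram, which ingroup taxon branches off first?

Character polarity is set by the outgroup: the derived state is whichever differs from the outgroup's state, so for Character 1 the derived state is 'absent', and for the remaining characters it is 'present'.
All ingroup taxa share the derived state 'absent' for Character 1; it defines the ingroup but does not resolve relationships within it.
Character 2 (derived state 'present') is shared by Dromina, Ichnion, Lithyx, and Telinus — a synapomorphy uniting that clade.
Character 3 (derived state 'present') is shared by Dromina and Lithyx — a synapomorphy uniting that clade.
Character 4: derived state 'present' in Ichnion and Telinus only — synapomorphy for {Ichnion, Telinus}.
Character 5 groups Dromina and Telinus, which is incompatible with the clades supported by the remaining characters; treating it as convergent (homoplasy) costs fewer steps than any alternative tree.
Most parsimonious ingroup topology: (((Ichnion,Telinus),(Lithyx,Dromina)),Lithodon).
Lithodon is sister to the clade containing all other ingroup taxa, so it is the earliest-diverging (most basal) ingroup lineage.

Lithodon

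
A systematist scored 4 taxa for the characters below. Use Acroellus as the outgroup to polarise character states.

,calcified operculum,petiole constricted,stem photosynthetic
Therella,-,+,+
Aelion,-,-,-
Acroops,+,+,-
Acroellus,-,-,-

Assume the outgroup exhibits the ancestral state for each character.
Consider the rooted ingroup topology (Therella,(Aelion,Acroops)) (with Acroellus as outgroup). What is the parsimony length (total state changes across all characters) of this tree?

4

Map each character onto (Therella,(Aelion,Acroops)) (rooted by Acroellus) and count the minimum state changes it requires (Fitch parsimony):
calcified operculum: 1; petiole constricted: 2; stem photosynthetic: 1.
Total tree length = 4.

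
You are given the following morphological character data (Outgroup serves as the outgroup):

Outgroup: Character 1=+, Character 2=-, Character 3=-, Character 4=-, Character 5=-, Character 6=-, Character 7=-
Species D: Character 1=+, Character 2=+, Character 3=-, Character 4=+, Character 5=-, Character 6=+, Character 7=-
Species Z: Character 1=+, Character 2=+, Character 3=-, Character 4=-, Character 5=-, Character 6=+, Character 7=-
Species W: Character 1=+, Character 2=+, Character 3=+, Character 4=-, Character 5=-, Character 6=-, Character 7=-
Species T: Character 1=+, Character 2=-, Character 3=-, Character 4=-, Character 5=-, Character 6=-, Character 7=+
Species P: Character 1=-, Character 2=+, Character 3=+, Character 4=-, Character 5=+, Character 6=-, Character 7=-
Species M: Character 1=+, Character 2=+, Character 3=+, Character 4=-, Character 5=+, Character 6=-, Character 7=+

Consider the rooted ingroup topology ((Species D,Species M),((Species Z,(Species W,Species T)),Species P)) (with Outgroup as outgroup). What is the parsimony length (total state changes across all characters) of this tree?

Map each character onto ((Species D,Species M),((Species Z,(Species W,Species T)),Species P)) (rooted by Outgroup) and count the minimum state changes it requires (Fitch parsimony):
Character 1: 1; Character 2: 2; Character 3: 3; Character 4: 1; Character 5: 2; Character 6: 2; Character 7: 2.
Total tree length = 13.

13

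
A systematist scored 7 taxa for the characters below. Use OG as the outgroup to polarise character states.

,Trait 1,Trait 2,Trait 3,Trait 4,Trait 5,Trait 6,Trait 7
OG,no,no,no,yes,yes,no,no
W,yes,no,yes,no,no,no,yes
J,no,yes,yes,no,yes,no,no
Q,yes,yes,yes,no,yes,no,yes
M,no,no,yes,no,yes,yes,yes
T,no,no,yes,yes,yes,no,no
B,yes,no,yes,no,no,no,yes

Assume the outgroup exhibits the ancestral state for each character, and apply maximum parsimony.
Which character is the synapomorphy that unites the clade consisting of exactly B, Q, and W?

Trait 1

Character polarity is set by the outgroup: the derived state is whichever differs from the outgroup's state, so for Trait 4, Trait 5 the derived state is 'no', and for the remaining characters it is 'yes'.
Trait 1 (derived state 'yes') is shared by B, Q, and W — a synapomorphy uniting that clade.
Trait 2 groups J and Q, which is incompatible with the clades supported by the remaining characters; treating it as convergent (homoplasy) costs fewer steps than any alternative tree.
Trait 3 (derived state 'yes') is shared by all ingroup taxa — unites the whole ingroup.
Trait 4 (derived state 'no') is shared by B, J, M, Q, and W — a synapomorphy uniting that clade.
Only B and W show the derived state 'no' for Trait 5, supporting them as a clade.
Trait 6 (derived state 'yes') is unique to M (autapomorphy; uninformative for grouping).
Only B, M, Q, and W show the derived state 'yes' for Trait 7, supporting them as a clade.
Most parsimonious ingroup topology: (((((W,B),Q),M),J),T).
The clade {B, Q, W} is supported by Trait 1: its derived state 'yes' occurs in exactly those taxa and in no other taxon (including the outgroup).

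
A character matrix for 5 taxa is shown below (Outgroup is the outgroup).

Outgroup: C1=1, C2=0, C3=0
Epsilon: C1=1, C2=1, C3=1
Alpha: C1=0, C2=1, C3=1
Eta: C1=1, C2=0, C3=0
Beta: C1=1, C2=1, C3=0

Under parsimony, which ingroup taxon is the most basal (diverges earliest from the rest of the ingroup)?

Character polarity is set by the outgroup: the derived state is whichever differs from the outgroup's state, so for C1 the derived state is '0', and for the remaining characters it is '1'.
C1: derived state '0' in Alpha only — an autapomorphy, so it tells us nothing about relationships among taxa.
C2 (derived state '1') is shared by Alpha, Beta, and Epsilon — a synapomorphy uniting that clade.
Only Alpha and Epsilon show the derived state '1' for C3, supporting them as a clade.
Most parsimonious ingroup topology: (((Epsilon,Alpha),Beta),Eta).
Eta is sister to the clade containing all other ingroup taxa, so it is the earliest-diverging (most basal) ingroup lineage.

Eta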